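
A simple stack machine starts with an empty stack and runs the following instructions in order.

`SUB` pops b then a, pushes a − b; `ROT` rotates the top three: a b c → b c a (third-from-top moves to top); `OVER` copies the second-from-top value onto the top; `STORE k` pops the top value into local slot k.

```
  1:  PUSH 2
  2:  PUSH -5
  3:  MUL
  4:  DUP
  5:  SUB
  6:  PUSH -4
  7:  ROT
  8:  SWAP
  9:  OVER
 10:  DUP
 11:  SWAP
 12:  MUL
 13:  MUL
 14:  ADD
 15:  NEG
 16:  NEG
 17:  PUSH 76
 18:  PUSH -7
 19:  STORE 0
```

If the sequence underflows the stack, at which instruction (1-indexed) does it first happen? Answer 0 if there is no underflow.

7

PUSH 2  → [2]
PUSH -5 → [2, -5]
MUL     → [-10]
DUP     → [-10, -10]
SUB     → [0]
PUSH -4 → [0, -4]
ROT  — needs 3 operands, stack has 2 → underflow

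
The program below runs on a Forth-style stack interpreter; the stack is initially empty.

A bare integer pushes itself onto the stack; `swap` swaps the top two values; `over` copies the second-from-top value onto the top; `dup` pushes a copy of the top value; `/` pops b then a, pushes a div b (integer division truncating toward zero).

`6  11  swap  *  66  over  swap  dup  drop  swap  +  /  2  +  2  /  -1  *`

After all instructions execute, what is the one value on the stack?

6    -> 6
11   -> 6 11
swap -> 11 6
*    -> 66
66   -> 66 66
over -> 66 66 66
swap -> 66 66 66
dup  -> 66 66 66 66
drop -> 66 66 66
swap -> 66 66 66
+    -> 66 132
/    -> 0
2    -> 0 2
+    -> 2
2    -> 2 2
/    -> 1
-1   -> 1 -1
*    -> -1

-1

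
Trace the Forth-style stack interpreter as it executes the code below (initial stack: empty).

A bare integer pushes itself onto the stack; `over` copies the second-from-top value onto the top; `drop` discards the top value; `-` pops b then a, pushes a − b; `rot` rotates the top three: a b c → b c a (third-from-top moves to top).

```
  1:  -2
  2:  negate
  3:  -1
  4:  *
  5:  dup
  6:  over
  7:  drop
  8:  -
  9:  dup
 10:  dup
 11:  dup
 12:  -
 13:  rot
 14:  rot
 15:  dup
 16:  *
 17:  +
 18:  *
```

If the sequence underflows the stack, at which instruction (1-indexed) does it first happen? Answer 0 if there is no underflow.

-2     : [-2]
negate : [2]
-1     : [2, -1]
*      : [-2]
dup    : [-2, -2]
over   : [-2, -2, -2]
drop   : [-2, -2]
-      : [0]
dup    : [0, 0]
dup    : [0, 0, 0]
dup    : [0, 0, 0, 0]
-      : [0, 0, 0]
rot    : [0, 0, 0]
rot    : [0, 0, 0]
dup    : [0, 0, 0, 0]
*      : [0, 0, 0]
+      : [0, 0]
*      : [0]

0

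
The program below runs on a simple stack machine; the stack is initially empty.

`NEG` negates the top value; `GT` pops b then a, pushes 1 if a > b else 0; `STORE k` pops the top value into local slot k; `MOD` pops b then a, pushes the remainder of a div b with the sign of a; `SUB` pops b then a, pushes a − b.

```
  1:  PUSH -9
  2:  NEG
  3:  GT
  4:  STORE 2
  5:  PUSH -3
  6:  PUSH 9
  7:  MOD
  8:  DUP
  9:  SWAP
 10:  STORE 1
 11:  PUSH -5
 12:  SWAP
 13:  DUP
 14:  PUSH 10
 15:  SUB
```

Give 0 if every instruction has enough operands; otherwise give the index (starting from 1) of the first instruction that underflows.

PUSH -9  -9
NEG      9
GT  — needs 2 operands, stack has 1 → underflow

3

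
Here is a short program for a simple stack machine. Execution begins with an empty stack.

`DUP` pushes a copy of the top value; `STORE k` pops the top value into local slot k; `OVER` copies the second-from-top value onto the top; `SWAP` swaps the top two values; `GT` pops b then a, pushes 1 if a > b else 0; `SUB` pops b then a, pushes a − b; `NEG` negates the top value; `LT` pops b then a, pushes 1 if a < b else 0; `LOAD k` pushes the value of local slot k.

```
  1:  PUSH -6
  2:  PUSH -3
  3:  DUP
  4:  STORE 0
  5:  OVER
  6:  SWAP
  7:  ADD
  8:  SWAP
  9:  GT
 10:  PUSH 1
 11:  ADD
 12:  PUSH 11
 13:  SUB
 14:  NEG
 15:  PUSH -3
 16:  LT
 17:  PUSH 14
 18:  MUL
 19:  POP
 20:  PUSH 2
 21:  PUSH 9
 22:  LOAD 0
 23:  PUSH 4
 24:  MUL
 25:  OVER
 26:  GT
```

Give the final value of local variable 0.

PUSH -6 -> -6
PUSH -3 -> -6 -3
DUP     -> -6 -3 -3
STORE 0 -> -6 -3
OVER    -> -6 -3 -6
SWAP    -> -6 -6 -3
ADD     -> -6 -9
SWAP    -> -9 -6
GT      -> 0
PUSH 1  -> 0 1
ADD     -> 1
PUSH 11 -> 1 11
SUB     -> -10
NEG     -> 10
PUSH -3 -> 10 -3
LT      -> 0
PUSH 14 -> 0 14
MUL     -> 0
POP     -> (empty)
PUSH 2  -> 2
PUSH 9  -> 2 9
LOAD 0  -> 2 9 -3
PUSH 4  -> 2 9 -3 4
MUL     -> 2 9 -12
OVER    -> 2 9 -12 9
GT      -> 2 9 0

-3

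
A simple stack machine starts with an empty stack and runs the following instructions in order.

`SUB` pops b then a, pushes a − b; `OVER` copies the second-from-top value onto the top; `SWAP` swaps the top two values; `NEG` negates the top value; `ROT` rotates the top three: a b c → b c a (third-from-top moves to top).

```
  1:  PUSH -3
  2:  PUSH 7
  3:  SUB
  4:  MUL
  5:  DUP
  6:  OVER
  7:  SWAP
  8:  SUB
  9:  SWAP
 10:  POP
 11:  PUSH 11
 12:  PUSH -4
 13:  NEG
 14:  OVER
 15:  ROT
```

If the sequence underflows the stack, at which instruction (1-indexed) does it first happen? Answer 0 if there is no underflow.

PUSH -3 : [-3]
PUSH 7  : [-3, 7]
SUB     : [-10]
MUL  — needs 2 operands, stack has 1 → underflow

4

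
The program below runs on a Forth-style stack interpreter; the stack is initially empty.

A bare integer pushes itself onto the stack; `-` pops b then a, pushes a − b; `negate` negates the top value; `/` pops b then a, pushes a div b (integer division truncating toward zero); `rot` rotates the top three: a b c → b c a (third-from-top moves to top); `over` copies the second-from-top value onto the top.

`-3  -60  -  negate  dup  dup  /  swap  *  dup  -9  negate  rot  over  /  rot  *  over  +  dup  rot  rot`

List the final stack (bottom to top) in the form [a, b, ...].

-3      [-3]
-60     [-3, -60]
-       [57]
negate  [-57]
dup     [-57, -57]
dup     [-57, -57, -57]
/       [-57, 1]
swap    [1, -57]
*       [-57]
dup     [-57, -57]
-9      [-57, -57, -9]
negate  [-57, -57, 9]
rot     [-57, 9, -57]
over    [-57, 9, -57, 9]
/       [-57, 9, -6]
rot     [9, -6, -57]
*       [9, 342]
over    [9, 342, 9]
+       [9, 351]
dup     [9, 351, 351]
rot     [351, 351, 9]
rot     [351, 9, 351]

[351, 9, 351]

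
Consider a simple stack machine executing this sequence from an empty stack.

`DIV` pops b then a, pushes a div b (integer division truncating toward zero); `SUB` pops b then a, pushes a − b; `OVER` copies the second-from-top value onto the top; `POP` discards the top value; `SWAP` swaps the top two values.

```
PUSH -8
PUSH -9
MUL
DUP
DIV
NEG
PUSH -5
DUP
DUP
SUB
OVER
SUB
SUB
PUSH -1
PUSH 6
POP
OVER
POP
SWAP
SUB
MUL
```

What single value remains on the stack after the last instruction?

-9

PUSH -8 → -8
PUSH -9 → -8 -9
MUL     → 72
DUP     → 72 72
DIV     → 1
NEG     → -1
PUSH -5 → -1 -5
DUP     → -1 -5 -5
DUP     → -1 -5 -5 -5
SUB     → -1 -5 0
OVER    → -1 -5 0 -5
SUB     → -1 -5 5
SUB     → -1 -10
PUSH -1 → -1 -10 -1
PUSH 6  → -1 -10 -1 6
POP     → -1 -10 -1
OVER    → -1 -10 -1 -10
POP     → -1 -10 -1
SWAP    → -1 -1 -10
SUB     → -1 9
MUL     → -9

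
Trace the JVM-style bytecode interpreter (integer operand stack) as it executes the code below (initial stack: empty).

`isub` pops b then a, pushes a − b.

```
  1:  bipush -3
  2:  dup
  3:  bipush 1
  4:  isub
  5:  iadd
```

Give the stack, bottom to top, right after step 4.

bipush -3 : [-3]
dup       : [-3, -3]
bipush 1  : [-3, -3, 1]
isub      : [-3, -4]

[-3, -4]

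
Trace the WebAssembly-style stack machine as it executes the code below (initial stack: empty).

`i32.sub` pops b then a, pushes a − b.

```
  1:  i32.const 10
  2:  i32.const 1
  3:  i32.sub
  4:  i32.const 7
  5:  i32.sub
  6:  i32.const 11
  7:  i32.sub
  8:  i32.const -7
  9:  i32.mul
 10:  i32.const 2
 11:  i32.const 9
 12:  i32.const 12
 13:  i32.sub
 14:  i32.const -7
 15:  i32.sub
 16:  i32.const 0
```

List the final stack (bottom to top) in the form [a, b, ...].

i32.const 10 → 10
i32.const 1  → 10 1
i32.sub      → 9
i32.const 7  → 9 7
i32.sub      → 2
i32.const 11 → 2 11
i32.sub      → -9
i32.const -7 → -9 -7
i32.mul      → 63
i32.const 2  → 63 2
i32.const 9  → 63 2 9
i32.const 12 → 63 2 9 12
i32.sub      → 63 2 -3
i32.const -7 → 63 2 -3 -7
i32.sub      → 63 2 4
i32.const 0  → 63 2 4 0

[63, 2, 4, 0]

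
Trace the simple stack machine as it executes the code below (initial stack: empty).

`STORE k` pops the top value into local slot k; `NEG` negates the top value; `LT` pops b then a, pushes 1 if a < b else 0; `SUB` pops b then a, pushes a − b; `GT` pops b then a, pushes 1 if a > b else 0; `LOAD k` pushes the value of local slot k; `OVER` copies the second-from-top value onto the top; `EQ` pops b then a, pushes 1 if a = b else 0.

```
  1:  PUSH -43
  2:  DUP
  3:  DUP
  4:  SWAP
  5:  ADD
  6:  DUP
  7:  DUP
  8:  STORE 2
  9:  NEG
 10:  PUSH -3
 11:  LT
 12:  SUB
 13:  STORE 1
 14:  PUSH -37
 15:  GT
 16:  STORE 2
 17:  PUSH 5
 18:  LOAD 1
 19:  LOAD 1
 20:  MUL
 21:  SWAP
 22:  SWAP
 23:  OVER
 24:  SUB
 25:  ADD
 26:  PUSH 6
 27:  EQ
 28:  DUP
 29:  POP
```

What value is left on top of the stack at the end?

0

PUSH -43  [-43]
DUP       [-43, -43]
DUP       [-43, -43, -43]
SWAP      [-43, -43, -43]
ADD       [-43, -86]
DUP       [-43, -86, -86]
DUP       [-43, -86, -86, -86]
STORE 2   [-43, -86, -86]
NEG       [-43, -86, 86]
PUSH -3   [-43, -86, 86, -3]
LT        [-43, -86, 0]
SUB       [-43, -86]
STORE 1   [-43]
PUSH -37  [-43, -37]
GT        [0]
STORE 2   []
PUSH 5    [5]
LOAD 1    [5, -86]
LOAD 1    [5, -86, -86]
MUL       [5, 7396]
SWAP      [7396, 5]
SWAP      [5, 7396]
OVER      [5, 7396, 5]
SUB       [5, 7391]
ADD       [7396]
PUSH 6    [7396, 6]
EQ        [0]
DUP       [0, 0]
POP       [0]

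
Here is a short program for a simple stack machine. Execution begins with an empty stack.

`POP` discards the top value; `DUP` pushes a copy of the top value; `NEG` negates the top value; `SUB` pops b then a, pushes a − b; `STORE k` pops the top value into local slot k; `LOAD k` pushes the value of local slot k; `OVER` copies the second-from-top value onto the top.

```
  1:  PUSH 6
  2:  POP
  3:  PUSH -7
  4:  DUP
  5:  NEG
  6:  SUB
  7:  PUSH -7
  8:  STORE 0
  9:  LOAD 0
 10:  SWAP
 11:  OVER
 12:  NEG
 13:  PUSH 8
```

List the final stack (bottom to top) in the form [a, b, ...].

[-7, -14, 7, 8]

PUSH 6  → [6]
POP     → []
PUSH -7 → [-7]
DUP     → [-7, -7]
NEG     → [-7, 7]
SUB     → [-14]
PUSH -7 → [-14, -7]
STORE 0 → [-14]
LOAD 0  → [-14, -7]
SWAP    → [-7, -14]
OVER    → [-7, -14, -7]
NEG     → [-7, -14, 7]
PUSH 8  → [-7, -14, 7, 8]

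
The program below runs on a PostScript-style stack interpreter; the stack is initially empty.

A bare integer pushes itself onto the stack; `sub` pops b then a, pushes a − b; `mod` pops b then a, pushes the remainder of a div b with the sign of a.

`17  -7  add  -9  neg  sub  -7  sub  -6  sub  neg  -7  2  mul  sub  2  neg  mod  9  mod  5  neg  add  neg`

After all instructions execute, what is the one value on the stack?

5

17   17
-7   17 -7
add  10
-9   10 -9
neg  10 9
sub  1
-7   1 -7
sub  8
-6   8 -6
sub  14
neg  -14
-7   -14 -7
2    -14 -7 2
mul  -14 -14
sub  0
2    0 2
neg  0 -2
mod  0
9    0 9
mod  0
5    0 5
neg  0 -5
add  -5
neg  5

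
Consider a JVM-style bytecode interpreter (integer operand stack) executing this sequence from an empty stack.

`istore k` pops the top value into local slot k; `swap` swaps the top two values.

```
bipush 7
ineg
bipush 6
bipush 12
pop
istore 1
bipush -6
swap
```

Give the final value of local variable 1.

bipush 7   [7]
ineg       [-7]
bipush 6   [-7, 6]
bipush 12  [-7, 6, 12]
pop        [-7, 6]
istore 1   [-7]
bipush -6  [-7, -6]
swap       [-6, -7]

6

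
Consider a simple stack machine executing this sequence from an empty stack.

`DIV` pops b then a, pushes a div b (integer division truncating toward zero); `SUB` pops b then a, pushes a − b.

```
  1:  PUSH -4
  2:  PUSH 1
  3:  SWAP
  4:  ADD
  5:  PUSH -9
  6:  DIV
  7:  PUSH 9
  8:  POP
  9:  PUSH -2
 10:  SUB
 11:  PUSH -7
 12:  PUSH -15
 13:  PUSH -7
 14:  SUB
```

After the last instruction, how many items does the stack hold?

3

PUSH -4   [-4]
PUSH 1    [-4, 1]
SWAP      [1, -4]
ADD       [-3]
PUSH -9   [-3, -9]
DIV       [0]
PUSH 9    [0, 9]
POP       [0]
PUSH -2   [0, -2]
SUB       [2]
PUSH -7   [2, -7]
PUSH -15  [2, -7, -15]
PUSH -7   [2, -7, -15, -7]
SUB       [2, -7, -8]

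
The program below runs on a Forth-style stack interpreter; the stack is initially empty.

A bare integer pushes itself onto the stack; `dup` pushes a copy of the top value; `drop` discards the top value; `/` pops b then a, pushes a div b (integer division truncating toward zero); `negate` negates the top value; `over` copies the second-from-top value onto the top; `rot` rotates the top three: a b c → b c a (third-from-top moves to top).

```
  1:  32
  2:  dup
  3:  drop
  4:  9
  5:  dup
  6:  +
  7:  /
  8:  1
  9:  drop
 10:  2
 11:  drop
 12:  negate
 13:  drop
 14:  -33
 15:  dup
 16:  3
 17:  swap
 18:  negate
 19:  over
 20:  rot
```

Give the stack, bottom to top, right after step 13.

[]

32     -> 32
dup    -> 32 32
drop   -> 32
9      -> 32 9
dup    -> 32 9 9
+      -> 32 18
/      -> 1
1      -> 1 1
drop   -> 1
2      -> 1 2
drop   -> 1
negate -> -1
drop   -> (empty)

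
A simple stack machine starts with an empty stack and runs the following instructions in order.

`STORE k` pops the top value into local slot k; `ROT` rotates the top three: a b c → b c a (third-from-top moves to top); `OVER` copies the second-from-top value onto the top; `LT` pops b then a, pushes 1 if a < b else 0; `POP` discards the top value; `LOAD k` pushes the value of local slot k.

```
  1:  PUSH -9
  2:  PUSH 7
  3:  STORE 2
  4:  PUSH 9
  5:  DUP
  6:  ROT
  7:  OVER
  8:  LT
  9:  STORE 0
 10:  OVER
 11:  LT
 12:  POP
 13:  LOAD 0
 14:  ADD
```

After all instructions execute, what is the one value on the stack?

PUSH -9 → -9
PUSH 7  → -9 7
STORE 2 → -9
PUSH 9  → -9 9
DUP     → -9 9 9
ROT     → 9 9 -9
OVER    → 9 9 -9 9
LT      → 9 9 1
STORE 0 → 9 9
OVER    → 9 9 9
LT      → 9 0
POP     → 9
LOAD 0  → 9 1
ADD     → 10

10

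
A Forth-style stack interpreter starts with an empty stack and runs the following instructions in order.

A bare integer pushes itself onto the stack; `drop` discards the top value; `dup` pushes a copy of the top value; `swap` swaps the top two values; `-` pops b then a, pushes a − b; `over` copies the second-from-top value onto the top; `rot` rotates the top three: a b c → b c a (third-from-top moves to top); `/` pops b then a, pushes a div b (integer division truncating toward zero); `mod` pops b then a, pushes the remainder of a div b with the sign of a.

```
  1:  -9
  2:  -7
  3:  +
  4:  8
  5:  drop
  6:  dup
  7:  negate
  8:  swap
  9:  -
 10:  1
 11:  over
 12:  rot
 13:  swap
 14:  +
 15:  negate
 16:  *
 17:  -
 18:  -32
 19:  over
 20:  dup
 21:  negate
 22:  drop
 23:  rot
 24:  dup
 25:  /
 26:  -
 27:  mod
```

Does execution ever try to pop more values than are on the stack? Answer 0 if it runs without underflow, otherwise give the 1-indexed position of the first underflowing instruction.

-9      -9
-7      -9 -7
+       -16
8       -16 8
drop    -16
dup     -16 -16
negate  -16 16
swap    16 -16
-       32
1       32 1
over    32 1 32
rot     1 32 32
swap    1 32 32
+       1 64
negate  1 -64
*       -64
-  — needs 2 operands, stack has 1 → underflow

17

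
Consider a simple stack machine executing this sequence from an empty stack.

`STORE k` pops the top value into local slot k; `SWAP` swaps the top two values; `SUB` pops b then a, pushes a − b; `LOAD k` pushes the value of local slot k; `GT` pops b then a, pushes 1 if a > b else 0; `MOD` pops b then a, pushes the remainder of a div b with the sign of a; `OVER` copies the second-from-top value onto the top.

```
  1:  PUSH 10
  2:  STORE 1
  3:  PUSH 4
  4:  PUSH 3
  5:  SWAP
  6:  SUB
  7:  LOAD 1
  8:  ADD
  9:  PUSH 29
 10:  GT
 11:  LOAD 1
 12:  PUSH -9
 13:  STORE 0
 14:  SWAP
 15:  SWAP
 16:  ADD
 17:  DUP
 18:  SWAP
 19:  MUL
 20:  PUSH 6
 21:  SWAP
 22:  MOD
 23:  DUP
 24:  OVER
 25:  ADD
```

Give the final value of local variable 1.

PUSH 10 → [10]
STORE 1 → []
PUSH 4  → [4]
PUSH 3  → [4, 3]
SWAP    → [3, 4]
SUB     → [-1]
LOAD 1  → [-1, 10]
ADD     → [9]
PUSH 29 → [9, 29]
GT      → [0]
LOAD 1  → [0, 10]
PUSH -9 → [0, 10, -9]
STORE 0 → [0, 10]
SWAP    → [10, 0]
SWAP    → [0, 10]
ADD     → [10]
DUP     → [10, 10]
SWAP    → [10, 10]
MUL     → [100]
PUSH 6  → [100, 6]
SWAP    → [6, 100]
MOD     → [6]
DUP     → [6, 6]
OVER    → [6, 6, 6]
ADD     → [6, 12]

10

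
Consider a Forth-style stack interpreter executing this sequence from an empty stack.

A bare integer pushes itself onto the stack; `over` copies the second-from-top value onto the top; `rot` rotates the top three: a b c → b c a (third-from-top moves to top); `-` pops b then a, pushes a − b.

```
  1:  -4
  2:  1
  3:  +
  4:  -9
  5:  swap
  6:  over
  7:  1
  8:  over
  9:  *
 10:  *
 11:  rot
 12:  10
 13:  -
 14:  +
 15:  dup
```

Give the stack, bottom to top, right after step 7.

-4   → -4
1    → -4 1
+    → -3
-9   → -3 -9
swap → -9 -3
over → -9 -3 -9
1    → -9 -3 -9 1

[-9, -3, -9, 1]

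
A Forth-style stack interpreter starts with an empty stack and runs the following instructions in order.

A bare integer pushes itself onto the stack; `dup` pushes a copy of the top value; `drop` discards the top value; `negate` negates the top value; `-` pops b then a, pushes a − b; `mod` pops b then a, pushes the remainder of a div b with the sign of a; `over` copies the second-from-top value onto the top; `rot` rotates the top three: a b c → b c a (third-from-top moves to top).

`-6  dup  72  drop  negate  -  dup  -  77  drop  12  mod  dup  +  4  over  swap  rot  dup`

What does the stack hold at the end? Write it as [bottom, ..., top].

[0, 4, 0, 0]

-6      [-6]
dup     [-6, -6]
72      [-6, -6, 72]
drop    [-6, -6]
negate  [-6, 6]
-       [-12]
dup     [-12, -12]
-       [0]
77      [0, 77]
drop    [0]
12      [0, 12]
mod     [0]
dup     [0, 0]
+       [0]
4       [0, 4]
over    [0, 4, 0]
swap    [0, 0, 4]
rot     [0, 4, 0]
dup     [0, 4, 0, 0]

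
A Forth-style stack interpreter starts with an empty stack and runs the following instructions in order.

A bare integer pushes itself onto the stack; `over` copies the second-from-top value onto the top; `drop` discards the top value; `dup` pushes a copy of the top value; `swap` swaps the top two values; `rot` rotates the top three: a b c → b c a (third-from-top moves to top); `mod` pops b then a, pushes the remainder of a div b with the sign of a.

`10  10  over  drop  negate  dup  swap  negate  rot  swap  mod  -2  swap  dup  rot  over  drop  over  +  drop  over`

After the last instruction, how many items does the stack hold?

10     -> [10]
10     -> [10, 10]
over   -> [10, 10, 10]
drop   -> [10, 10]
negate -> [10, -10]
dup    -> [10, -10, -10]
swap   -> [10, -10, -10]
negate -> [10, -10, 10]
rot    -> [-10, 10, 10]
swap   -> [-10, 10, 10]
mod    -> [-10, 0]
-2     -> [-10, 0, -2]
swap   -> [-10, -2, 0]
dup    -> [-10, -2, 0, 0]
rot    -> [-10, 0, 0, -2]
over   -> [-10, 0, 0, -2, 0]
drop   -> [-10, 0, 0, -2]
over   -> [-10, 0, 0, -2, 0]
+      -> [-10, 0, 0, -2]
drop   -> [-10, 0, 0]
over   -> [-10, 0, 0, 0]

4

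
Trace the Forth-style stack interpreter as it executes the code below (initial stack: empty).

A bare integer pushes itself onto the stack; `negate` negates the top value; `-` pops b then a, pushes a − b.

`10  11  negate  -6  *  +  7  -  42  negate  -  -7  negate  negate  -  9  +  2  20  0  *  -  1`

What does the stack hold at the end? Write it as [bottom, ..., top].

10     -> 10
11     -> 10 11
negate -> 10 -11
-6     -> 10 -11 -6
*      -> 10 66
+      -> 76
7      -> 76 7
-      -> 69
42     -> 69 42
negate -> 69 -42
-      -> 111
-7     -> 111 -7
negate -> 111 7
negate -> 111 -7
-      -> 118
9      -> 118 9
+      -> 127
2      -> 127 2
20     -> 127 2 20
0      -> 127 2 20 0
*      -> 127 2 0
-      -> 127 2
1      -> 127 2 1

[127, 2, 1]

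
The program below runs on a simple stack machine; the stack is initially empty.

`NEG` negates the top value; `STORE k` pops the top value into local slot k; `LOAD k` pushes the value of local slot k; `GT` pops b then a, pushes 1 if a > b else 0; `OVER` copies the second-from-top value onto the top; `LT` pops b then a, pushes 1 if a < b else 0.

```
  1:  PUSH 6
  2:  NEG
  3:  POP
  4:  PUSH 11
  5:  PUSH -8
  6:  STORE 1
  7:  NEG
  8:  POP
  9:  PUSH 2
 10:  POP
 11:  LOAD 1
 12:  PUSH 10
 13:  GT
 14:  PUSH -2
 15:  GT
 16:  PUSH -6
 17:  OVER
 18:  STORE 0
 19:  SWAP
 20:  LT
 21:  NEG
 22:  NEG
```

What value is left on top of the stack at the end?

PUSH 6  -> [6]
NEG     -> [-6]
POP     -> []
PUSH 11 -> [11]
PUSH -8 -> [11, -8]
STORE 1 -> [11]
NEG     -> [-11]
POP     -> []
PUSH 2  -> [2]
POP     -> []
LOAD 1  -> [-8]
PUSH 10 -> [-8, 10]
GT      -> [0]
PUSH -2 -> [0, -2]
GT      -> [1]
PUSH -6 -> [1, -6]
OVER    -> [1, -6, 1]
STORE 0 -> [1, -6]
SWAP    -> [-6, 1]
LT      -> [1]
NEG     -> [-1]
NEG     -> [1]

1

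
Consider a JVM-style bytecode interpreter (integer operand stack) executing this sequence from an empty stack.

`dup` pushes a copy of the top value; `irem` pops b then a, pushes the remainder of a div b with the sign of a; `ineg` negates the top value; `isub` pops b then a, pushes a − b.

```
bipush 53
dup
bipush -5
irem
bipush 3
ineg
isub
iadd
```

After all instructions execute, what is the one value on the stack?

bipush 53 → [53]
dup       → [53, 53]
bipush -5 → [53, 53, -5]
irem      → [53, 3]
bipush 3  → [53, 3, 3]
ineg      → [53, 3, -3]
isub      → [53, 6]
iadd      → [59]

59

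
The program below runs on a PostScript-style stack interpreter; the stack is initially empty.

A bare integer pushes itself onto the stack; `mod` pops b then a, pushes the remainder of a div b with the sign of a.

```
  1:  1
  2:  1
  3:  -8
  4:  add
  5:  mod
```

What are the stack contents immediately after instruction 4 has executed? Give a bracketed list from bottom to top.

1   : 1
1   : 1 1
-8  : 1 1 -8
add : 1 -7

[1, -7]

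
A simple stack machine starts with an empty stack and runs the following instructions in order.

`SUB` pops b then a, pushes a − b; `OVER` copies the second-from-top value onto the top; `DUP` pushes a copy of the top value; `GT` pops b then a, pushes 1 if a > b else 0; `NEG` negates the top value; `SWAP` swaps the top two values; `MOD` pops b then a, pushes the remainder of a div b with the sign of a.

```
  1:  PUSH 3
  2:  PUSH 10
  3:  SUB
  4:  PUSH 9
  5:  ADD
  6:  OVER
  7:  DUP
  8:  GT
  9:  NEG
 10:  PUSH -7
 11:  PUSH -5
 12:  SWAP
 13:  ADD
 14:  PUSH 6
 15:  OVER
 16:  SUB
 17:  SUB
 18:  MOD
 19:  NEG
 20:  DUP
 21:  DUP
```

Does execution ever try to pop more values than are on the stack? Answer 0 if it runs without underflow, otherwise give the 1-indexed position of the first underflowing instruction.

6

PUSH 3   3
PUSH 10  3 10
SUB      -7
PUSH 9   -7 9
ADD      2
OVER  — needs 2 operands, stack has 1 → underflow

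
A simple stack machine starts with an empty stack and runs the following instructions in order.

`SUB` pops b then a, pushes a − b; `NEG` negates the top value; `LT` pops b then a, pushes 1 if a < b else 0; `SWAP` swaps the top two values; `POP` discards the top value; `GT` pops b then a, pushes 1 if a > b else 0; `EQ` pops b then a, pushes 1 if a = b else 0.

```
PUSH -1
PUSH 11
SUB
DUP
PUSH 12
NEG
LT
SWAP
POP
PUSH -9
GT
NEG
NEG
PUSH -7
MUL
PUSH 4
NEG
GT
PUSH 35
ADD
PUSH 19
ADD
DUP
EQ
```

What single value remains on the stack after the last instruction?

1

PUSH -1  [-1]
PUSH 11  [-1, 11]
SUB      [-12]
DUP      [-12, -12]
PUSH 12  [-12, -12, 12]
NEG      [-12, -12, -12]
LT       [-12, 0]
SWAP     [0, -12]
POP      [0]
PUSH -9  [0, -9]
GT       [1]
NEG      [-1]
NEG      [1]
PUSH -7  [1, -7]
MUL      [-7]
PUSH 4   [-7, 4]
NEG      [-7, -4]
GT       [0]
PUSH 35  [0, 35]
ADD      [35]
PUSH 19  [35, 19]
ADD      [54]
DUP      [54, 54]
EQ       [1]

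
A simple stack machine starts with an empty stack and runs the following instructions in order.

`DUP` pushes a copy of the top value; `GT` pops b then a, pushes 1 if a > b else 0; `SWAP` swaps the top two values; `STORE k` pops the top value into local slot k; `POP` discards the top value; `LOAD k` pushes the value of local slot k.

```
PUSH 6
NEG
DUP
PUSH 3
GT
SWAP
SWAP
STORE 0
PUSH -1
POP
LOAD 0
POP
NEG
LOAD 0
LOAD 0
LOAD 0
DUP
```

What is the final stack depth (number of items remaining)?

5

PUSH 6   6
NEG      -6
DUP      -6 -6
PUSH 3   -6 -6 3
GT       -6 0
SWAP     0 -6
SWAP     -6 0
STORE 0  -6
PUSH -1  -6 -1
POP      -6
LOAD 0   -6 0
POP      -6
NEG      6
LOAD 0   6 0
LOAD 0   6 0 0
LOAD 0   6 0 0 0
DUP      6 0 0 0 0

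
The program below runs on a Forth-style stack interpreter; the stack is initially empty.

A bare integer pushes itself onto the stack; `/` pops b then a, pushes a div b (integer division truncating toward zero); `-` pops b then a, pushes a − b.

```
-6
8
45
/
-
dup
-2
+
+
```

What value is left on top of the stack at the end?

-14

-6  → [-6]
8   → [-6, 8]
45  → [-6, 8, 45]
/   → [-6, 0]
-   → [-6]
dup → [-6, -6]
-2  → [-6, -6, -2]
+   → [-6, -8]
+   → [-14]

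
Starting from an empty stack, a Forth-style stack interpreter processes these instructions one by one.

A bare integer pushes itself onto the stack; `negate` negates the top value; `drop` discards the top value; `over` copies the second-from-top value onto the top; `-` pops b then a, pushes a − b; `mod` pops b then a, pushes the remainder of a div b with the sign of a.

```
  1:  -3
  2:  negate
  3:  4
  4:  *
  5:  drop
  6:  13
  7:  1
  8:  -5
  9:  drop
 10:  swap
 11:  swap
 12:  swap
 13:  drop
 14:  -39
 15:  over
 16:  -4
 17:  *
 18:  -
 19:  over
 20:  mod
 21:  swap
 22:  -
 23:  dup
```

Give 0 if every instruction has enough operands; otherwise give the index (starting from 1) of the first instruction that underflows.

0

-3     → -3
negate → 3
4      → 3 4
*      → 12
drop   → (empty)
13     → 13
1      → 13 1
-5     → 13 1 -5
drop   → 13 1
swap   → 1 13
swap   → 13 1
swap   → 1 13
drop   → 1
-39    → 1 -39
over   → 1 -39 1
-4     → 1 -39 1 -4
*      → 1 -39 -4
-      → 1 -35
over   → 1 -35 1
mod    → 1 0
swap   → 0 1
-      → -1
dup    → -1 -1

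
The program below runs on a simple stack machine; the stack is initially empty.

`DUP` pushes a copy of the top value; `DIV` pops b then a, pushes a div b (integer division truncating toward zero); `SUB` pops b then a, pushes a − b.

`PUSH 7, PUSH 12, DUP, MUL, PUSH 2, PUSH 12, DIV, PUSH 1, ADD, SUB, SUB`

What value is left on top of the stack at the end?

-136

PUSH 7  -> [7]
PUSH 12 -> [7, 12]
DUP     -> [7, 12, 12]
MUL     -> [7, 144]
PUSH 2  -> [7, 144, 2]
PUSH 12 -> [7, 144, 2, 12]
DIV     -> [7, 144, 0]
PUSH 1  -> [7, 144, 0, 1]
ADD     -> [7, 144, 1]
SUB     -> [7, 143]
SUB     -> [-136]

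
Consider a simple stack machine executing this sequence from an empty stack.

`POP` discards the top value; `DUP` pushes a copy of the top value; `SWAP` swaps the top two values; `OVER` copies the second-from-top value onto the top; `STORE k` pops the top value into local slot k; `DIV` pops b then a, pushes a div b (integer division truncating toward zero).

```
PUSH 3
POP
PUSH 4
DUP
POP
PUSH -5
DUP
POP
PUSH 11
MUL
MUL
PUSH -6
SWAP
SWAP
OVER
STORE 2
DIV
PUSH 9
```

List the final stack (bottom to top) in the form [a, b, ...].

PUSH 3  -> [3]
POP     -> []
PUSH 4  -> [4]
DUP     -> [4, 4]
POP     -> [4]
PUSH -5 -> [4, -5]
DUP     -> [4, -5, -5]
POP     -> [4, -5]
PUSH 11 -> [4, -5, 11]
MUL     -> [4, -55]
MUL     -> [-220]
PUSH -6 -> [-220, -6]
SWAP    -> [-6, -220]
SWAP    -> [-220, -6]
OVER    -> [-220, -6, -220]
STORE 2 -> [-220, -6]
DIV     -> [36]
PUSH 9  -> [36, 9]

[36, 9]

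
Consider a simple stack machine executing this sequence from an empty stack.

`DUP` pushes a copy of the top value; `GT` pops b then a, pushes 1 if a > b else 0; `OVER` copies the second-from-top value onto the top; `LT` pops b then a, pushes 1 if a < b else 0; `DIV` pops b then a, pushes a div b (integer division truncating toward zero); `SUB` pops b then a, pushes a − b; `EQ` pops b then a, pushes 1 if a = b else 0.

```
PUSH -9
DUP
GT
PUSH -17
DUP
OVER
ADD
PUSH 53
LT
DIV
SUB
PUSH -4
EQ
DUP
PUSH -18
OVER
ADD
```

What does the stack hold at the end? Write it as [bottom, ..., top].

PUSH -9  -> -9
DUP      -> -9 -9
GT       -> 0
PUSH -17 -> 0 -17
DUP      -> 0 -17 -17
OVER     -> 0 -17 -17 -17
ADD      -> 0 -17 -34
PUSH 53  -> 0 -17 -34 53
LT       -> 0 -17 1
DIV      -> 0 -17
SUB      -> 17
PUSH -4  -> 17 -4
EQ       -> 0
DUP      -> 0 0
PUSH -18 -> 0 0 -18
OVER     -> 0 0 -18 0
ADD      -> 0 0 -18

[0, 0, -18]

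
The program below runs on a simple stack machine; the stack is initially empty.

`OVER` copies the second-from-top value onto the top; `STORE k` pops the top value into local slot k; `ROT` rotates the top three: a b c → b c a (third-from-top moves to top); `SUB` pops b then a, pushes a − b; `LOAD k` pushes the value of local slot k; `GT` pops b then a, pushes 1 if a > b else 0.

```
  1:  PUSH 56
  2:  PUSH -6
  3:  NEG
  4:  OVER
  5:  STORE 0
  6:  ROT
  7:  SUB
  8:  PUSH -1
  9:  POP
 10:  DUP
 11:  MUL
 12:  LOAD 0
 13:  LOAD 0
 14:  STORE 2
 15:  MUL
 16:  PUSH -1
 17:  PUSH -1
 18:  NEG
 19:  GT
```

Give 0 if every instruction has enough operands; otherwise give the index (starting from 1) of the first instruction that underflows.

6

PUSH 56 → [56]
PUSH -6 → [56, -6]
NEG     → [56, 6]
OVER    → [56, 6, 56]
STORE 0 → [56, 6]
ROT  — needs 3 operands, stack has 2 → underflow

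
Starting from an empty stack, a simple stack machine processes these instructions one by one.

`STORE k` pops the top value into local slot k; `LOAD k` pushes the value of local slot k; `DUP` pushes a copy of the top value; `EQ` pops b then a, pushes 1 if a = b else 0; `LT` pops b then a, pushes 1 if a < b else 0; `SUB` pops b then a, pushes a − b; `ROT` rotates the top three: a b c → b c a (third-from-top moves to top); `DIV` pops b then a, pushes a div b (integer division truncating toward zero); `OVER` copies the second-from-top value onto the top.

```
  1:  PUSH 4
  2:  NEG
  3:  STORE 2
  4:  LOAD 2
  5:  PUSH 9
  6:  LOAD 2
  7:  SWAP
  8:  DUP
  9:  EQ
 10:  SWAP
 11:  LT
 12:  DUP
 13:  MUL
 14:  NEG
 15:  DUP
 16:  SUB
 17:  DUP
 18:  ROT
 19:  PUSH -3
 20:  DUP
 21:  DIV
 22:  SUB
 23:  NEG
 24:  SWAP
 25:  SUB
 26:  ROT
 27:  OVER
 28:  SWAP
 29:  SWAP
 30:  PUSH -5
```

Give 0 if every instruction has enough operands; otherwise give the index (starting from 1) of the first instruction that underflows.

26

PUSH 4   4
NEG      -4
STORE 2  (empty)
LOAD 2   -4
PUSH 9   -4 9
LOAD 2   -4 9 -4
SWAP     -4 -4 9
DUP      -4 -4 9 9
EQ       -4 -4 1
SWAP     -4 1 -4
LT       -4 0
DUP      -4 0 0
MUL      -4 0
NEG      -4 0
DUP      -4 0 0
SUB      -4 0
DUP      -4 0 0
ROT      0 0 -4
PUSH -3  0 0 -4 -3
DUP      0 0 -4 -3 -3
DIV      0 0 -4 1
SUB      0 0 -5
NEG      0 0 5
SWAP     0 5 0
SUB      0 5
ROT  — needs 3 operands, stack has 2 → underflow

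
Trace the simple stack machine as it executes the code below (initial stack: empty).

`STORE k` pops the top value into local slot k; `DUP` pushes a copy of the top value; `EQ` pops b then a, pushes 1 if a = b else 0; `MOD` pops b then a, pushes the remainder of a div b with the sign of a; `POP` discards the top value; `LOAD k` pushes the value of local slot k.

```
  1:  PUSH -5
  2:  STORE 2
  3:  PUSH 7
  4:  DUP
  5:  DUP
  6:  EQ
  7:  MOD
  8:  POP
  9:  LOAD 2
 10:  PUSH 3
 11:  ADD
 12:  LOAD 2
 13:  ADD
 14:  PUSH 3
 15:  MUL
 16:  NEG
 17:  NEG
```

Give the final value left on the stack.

PUSH -5 : -5
STORE 2 : (empty)
PUSH 7  : 7
DUP     : 7 7
DUP     : 7 7 7
EQ      : 7 1
MOD     : 0
POP     : (empty)
LOAD 2  : -5
PUSH 3  : -5 3
ADD     : -2
LOAD 2  : -2 -5
ADD     : -7
PUSH 3  : -7 3
MUL     : -21
NEG     : 21
NEG     : -21

-21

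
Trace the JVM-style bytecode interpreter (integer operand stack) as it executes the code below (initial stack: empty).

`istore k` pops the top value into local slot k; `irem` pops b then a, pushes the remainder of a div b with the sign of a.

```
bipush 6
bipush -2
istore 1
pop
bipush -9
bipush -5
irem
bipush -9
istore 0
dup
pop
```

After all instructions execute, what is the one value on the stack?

bipush 6  : 6
bipush -2 : 6 -2
istore 1  : 6
pop       : (empty)
bipush -9 : -9
bipush -5 : -9 -5
irem      : -4
bipush -9 : -4 -9
istore 0  : -4
dup       : -4 -4
pop       : -4

-4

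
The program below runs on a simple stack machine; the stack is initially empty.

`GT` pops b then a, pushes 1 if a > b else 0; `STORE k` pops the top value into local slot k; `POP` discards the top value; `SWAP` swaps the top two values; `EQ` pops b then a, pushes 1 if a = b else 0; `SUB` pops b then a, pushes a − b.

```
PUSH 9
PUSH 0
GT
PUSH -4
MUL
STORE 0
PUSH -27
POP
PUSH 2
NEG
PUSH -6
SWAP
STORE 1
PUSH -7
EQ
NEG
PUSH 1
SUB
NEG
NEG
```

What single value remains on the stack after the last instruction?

-1

PUSH 9   → [9]
PUSH 0   → [9, 0]
GT       → [1]
PUSH -4  → [1, -4]
MUL      → [-4]
STORE 0  → []
PUSH -27 → [-27]
POP      → []
PUSH 2   → [2]
NEG      → [-2]
PUSH -6  → [-2, -6]
SWAP     → [-6, -2]
STORE 1  → [-6]
PUSH -7  → [-6, -7]
EQ       → [0]
NEG      → [0]
PUSH 1   → [0, 1]
SUB      → [-1]
NEG      → [1]
NEG      → [-1]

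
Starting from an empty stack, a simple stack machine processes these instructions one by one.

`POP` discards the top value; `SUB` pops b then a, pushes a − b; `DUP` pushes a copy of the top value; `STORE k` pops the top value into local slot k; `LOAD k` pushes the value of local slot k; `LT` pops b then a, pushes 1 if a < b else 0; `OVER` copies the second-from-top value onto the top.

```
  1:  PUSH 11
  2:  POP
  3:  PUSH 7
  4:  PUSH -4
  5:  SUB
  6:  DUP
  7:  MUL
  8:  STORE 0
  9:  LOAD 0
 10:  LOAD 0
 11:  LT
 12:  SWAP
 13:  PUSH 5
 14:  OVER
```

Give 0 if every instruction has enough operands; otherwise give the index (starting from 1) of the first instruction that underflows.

PUSH 11  11
POP      (empty)
PUSH 7   7
PUSH -4  7 -4
SUB      11
DUP      11 11
MUL      121
STORE 0  (empty)
LOAD 0   121
LOAD 0   121 121
LT       0
SWAP  — needs 2 operands, stack has 1 → underflow

12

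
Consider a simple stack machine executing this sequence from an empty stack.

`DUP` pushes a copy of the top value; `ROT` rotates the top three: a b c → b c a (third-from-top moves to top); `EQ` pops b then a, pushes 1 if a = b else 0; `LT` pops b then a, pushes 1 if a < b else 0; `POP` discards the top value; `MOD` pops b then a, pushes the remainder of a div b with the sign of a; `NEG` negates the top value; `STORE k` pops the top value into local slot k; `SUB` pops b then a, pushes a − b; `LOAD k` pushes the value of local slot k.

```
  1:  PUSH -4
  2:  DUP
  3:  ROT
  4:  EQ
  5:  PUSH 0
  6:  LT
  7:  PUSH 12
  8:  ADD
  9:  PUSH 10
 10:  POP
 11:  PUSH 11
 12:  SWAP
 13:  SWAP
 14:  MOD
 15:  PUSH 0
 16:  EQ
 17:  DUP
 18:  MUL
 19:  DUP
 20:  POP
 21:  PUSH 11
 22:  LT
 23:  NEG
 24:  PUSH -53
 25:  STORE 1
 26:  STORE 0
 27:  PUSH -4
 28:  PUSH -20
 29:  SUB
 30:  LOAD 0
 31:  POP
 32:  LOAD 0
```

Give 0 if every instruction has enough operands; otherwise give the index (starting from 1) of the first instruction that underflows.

3

PUSH -4 : -4
DUP     : -4 -4
ROT  — needs 3 operands, stack has 2 → underflow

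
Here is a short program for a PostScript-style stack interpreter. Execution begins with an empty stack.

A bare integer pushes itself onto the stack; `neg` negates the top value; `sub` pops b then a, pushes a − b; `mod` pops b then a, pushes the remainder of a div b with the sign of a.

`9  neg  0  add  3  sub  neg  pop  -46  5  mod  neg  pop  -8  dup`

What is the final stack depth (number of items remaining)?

9   → [9]
neg → [-9]
0   → [-9, 0]
add → [-9]
3   → [-9, 3]
sub → [-12]
neg → [12]
pop → []
-46 → [-46]
5   → [-46, 5]
mod → [-1]
neg → [1]
pop → []
-8  → [-8]
dup → [-8, -8]

2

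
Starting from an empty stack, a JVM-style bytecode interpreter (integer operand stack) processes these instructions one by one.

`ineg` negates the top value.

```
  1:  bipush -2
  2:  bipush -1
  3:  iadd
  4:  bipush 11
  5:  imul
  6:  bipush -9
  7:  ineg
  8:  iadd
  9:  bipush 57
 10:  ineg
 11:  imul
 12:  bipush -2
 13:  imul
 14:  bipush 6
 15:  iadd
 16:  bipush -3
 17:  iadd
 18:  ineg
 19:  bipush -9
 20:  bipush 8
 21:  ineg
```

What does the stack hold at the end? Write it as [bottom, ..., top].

[2733, -9, -8]

bipush -2  [-2]
bipush -1  [-2, -1]
iadd       [-3]
bipush 11  [-3, 11]
imul       [-33]
bipush -9  [-33, -9]
ineg       [-33, 9]
iadd       [-24]
bipush 57  [-24, 57]
ineg       [-24, -57]
imul       [1368]
bipush -2  [1368, -2]
imul       [-2736]
bipush 6   [-2736, 6]
iadd       [-2730]
bipush -3  [-2730, -3]
iadd       [-2733]
ineg       [2733]
bipush -9  [2733, -9]
bipush 8   [2733, -9, 8]
ineg       [2733, -9, -8]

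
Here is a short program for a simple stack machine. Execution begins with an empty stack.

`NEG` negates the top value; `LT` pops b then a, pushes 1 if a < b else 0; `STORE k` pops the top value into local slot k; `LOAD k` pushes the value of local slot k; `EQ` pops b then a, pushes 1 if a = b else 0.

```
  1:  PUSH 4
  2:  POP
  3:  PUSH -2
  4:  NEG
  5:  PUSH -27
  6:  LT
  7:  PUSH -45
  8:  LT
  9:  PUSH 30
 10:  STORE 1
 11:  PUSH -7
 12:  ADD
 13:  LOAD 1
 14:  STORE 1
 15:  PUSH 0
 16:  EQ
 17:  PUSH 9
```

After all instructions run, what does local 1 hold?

30

PUSH 4   -> [4]
POP      -> []
PUSH -2  -> [-2]
NEG      -> [2]
PUSH -27 -> [2, -27]
LT       -> [0]
PUSH -45 -> [0, -45]
LT       -> [0]
PUSH 30  -> [0, 30]
STORE 1  -> [0]
PUSH -7  -> [0, -7]
ADD      -> [-7]
LOAD 1   -> [-7, 30]
STORE 1  -> [-7]
PUSH 0   -> [-7, 0]
EQ       -> [0]
PUSH 9   -> [0, 9]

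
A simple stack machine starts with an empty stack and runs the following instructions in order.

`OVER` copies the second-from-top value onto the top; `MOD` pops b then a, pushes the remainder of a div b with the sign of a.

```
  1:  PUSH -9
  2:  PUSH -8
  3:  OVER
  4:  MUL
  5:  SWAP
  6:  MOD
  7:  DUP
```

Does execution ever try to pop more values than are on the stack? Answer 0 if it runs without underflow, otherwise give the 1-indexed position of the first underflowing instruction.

PUSH -9  -9
PUSH -8  -9 -8
OVER     -9 -8 -9
MUL      -9 72
SWAP     72 -9
MOD      0
DUP      0 0

0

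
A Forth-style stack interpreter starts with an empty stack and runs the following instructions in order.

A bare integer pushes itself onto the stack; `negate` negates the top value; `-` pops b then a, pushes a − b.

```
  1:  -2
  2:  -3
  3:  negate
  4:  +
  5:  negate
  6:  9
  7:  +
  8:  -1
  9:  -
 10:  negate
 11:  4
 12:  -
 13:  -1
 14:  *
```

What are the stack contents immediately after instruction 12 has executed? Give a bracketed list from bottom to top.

[-13]

-2     : -2
-3     : -2 -3
negate : -2 3
+      : 1
negate : -1
9      : -1 9
+      : 8
-1     : 8 -1
-      : 9
negate : -9
4      : -9 4
-      : -13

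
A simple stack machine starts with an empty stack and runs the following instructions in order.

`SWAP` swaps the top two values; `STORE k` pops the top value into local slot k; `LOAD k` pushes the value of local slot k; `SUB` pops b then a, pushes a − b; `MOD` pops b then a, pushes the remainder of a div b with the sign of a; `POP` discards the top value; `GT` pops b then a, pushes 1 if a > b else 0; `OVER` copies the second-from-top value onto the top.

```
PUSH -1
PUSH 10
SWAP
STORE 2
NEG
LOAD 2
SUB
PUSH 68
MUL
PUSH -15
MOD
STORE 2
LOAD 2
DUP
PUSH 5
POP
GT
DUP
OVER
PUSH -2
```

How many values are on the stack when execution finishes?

PUSH -1   [-1]
PUSH 10   [-1, 10]
SWAP      [10, -1]
STORE 2   [10]
NEG       [-10]
LOAD 2    [-10, -1]
SUB       [-9]
PUSH 68   [-9, 68]
MUL       [-612]
PUSH -15  [-612, -15]
MOD       [-12]
STORE 2   []
LOAD 2    [-12]
DUP       [-12, -12]
PUSH 5    [-12, -12, 5]
POP       [-12, -12]
GT        [0]
DUP       [0, 0]
OVER      [0, 0, 0]
PUSH -2   [0, 0, 0, -2]

4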